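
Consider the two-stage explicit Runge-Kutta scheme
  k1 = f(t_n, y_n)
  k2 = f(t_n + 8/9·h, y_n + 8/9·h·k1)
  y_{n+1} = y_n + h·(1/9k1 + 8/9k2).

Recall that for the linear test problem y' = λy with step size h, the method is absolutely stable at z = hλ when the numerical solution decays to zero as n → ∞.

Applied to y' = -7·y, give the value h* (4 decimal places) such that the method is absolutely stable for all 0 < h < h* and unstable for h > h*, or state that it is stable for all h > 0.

(-1.2656,0); λ=-7 ⇒ h* = (81/64)/7 = 0.1808.

Test eqn y'=λy, z=hλ:
  k1=λy_n ⇒ h·k1=z·y_n;  k2=λ(1+8/9z)y_n ⇒ h·k2=z(1+8/9z)y_n
  y_{n+1}/y_n = 1 + 1/9z + 8/9z(1+8/9z) = 1 + z + 64/81z²
  R(z) = 1 + z + 64/81z².

Need |R(x)|<1, x<0.
x=-0.93: |R|=0.7534
R=1: x+64/81x²=0 ⇒ x=−81/64=-1.2656; min R=1−1/(4·64/81)=0.6836>−1
Confirm numerically:
  x=-1.093: |R|=0.85092 <1
  x=-0.991: |R|=0.78497 <1
  x=-0.626: |R|=0.68363 <1
  x=-0.525: |R|=0.69278 <1
  x=-1.407: |R|=1.15717 >1
  x=-1.328: |R|=1.06545 >1
Interval (-1.2656, 0).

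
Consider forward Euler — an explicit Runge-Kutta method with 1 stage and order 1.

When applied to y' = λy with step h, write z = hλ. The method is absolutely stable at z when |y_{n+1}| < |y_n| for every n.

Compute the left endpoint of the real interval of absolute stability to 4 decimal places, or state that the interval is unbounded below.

z* = -2.0000.

Test eqn y'=λy, z=hλ:
  order 1, 1-stage ⇒ R(z)=1+z
  (e.g. R(-1.66)=-0.66000, |R|=0.66000)

Boundary: |R(x)|=1, x<0.
x=-1.66: |R|=0.6600
|R(-1.75)|=0.7500 |R(-0.78)|=0.2200 |R(-0.51)|=0.4900
Bisect:
  x_lo=-2.8166 |R|=1.8166  x_hi=-0.0824 |R|=0.9176
  mid=-1.44949 |R|=0.44949 →hi
  mid=-2.13302 |R|=1.13302 →lo
  mid=-1.79126 |R|=0.79126 →hi
  mid=-1.96214 |R|=0.96214 →hi
  mid=-2.04758 |R|=1.04758 →lo
  mid=-2.00486 |R|=1.00486 →lo
  mid=-1.98350 |R|=0.98350 →hi
  mid=-1.99418 |R|=0.99418 →hi
  ...
  [-2.00002,-1.99986] ⇒ x*=-2.0000
Interval (-2.0000, 0).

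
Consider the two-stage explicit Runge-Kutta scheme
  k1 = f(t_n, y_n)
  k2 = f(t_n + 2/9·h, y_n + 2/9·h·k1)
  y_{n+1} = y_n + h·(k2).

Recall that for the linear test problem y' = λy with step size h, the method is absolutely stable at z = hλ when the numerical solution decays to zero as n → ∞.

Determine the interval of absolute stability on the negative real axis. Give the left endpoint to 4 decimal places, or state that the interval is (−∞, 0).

Test eqn y'=λy, z=hλ:
  k1=λy_n ⇒ h·k1=z·y_n;  k2=λ(1+2/9z)y_n ⇒ h·k2=z(1+2/9z)y_n
  y_{n+1}/y_n = 1 + z(1+2/9z) = 1 + z + 2/9z²
  R(z) = 1 + z + 2/9z².

Solve |R(x)|<1 on ℝ⁻.
x=-1.25: |R|=0.0972
R=1: x+2/9x²=0 ⇒ x=−9/2=-4.5000; min R=1−1/(4·2/9)=-0.1250>−1
Confirm numerically:
  x=-4.303: |R|=0.81162 <1
  x=-3.747: |R|=0.37300 <1
  x=-3.566: |R|=0.25986 <1
  x=-3.214: |R|=0.08151 <1
  x=-4.910: |R|=1.44736 >1
  x=-4.572: |R|=1.07315 >1
So |R|<1 on (-4.5000, 0).

(-4.5000, 0).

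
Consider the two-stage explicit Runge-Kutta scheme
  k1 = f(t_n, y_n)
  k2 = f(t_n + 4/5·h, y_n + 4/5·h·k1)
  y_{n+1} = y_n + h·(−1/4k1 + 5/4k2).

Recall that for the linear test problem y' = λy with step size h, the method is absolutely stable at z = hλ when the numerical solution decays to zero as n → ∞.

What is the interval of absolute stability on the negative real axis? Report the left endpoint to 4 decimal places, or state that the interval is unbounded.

Test eqn y'=λy, z=hλ:
  k1=λy_n ⇒ h·k1=z·y_n;  k2=λ(1+4/5z)y_n ⇒ h·k2=z(1+4/5z)y_n
  y_{n+1}/y_n = 1 − 1/4z + 5/4z(1+4/5z) = 1 + z + z²
  ⇒ R(z) = 1 + z + z².

Need |R(x)|<1, x<0.
x=-1.33: |R|=1.4389
R=1: x+1x²=0 ⇒ x=−1=-1.0000; min R=1−1/(4·1)=0.7500>−1
Confirm numerically:
  x=-0.854: |R|=0.87532 <1
  x=-0.504: |R|=0.75002 <1
  x=-0.450: |R|=0.75250 <1
  x=-1.558: |R|=1.86936 >1
  x=-1.142: |R|=1.16216 >1
  x=-1.085: |R|=1.09223 >1
So |R|<1 on (-1.0000, 0).

z∈(-1.0000,0).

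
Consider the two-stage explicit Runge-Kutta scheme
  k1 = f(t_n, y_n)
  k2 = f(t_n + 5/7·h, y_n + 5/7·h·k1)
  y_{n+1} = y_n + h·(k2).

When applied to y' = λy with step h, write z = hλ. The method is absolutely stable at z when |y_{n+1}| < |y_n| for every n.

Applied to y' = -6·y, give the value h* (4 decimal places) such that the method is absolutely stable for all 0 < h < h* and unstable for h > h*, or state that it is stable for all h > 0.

On y'=λy, z=hλ:
  k1=λy_n ⇒ h·k1=z·y_n;  k2=λ(1+5/7z)y_n ⇒ h·k2=z(1+5/7z)y_n
  y_{n+1}/y_n = 1 + z(1+5/7z) = 1 + z + 5/7z²
  so R(z) = 1 + z + 5/7z².

Find x<0 with |R(x)|<1.
x=-0.86: |R|=0.6683
R=1: x+5/7x²=0 ⇒ x=−7/5=-1.4000; min R=1−1/(4·5/7)=0.6500>−1
Confirm numerically:
  x=-1.098: |R|=0.76315 <1
  x=-0.886: |R|=0.67471 <1
  x=-0.860: |R|=0.66829 <1
  x=-1.578: |R|=1.20063 >1
  x=-1.562: |R|=1.18075 >1
Interval (-1.4000, 0).

(-1.4000,0); λ=-6 ⇒ h* = (7/5)/6 = 0.2333.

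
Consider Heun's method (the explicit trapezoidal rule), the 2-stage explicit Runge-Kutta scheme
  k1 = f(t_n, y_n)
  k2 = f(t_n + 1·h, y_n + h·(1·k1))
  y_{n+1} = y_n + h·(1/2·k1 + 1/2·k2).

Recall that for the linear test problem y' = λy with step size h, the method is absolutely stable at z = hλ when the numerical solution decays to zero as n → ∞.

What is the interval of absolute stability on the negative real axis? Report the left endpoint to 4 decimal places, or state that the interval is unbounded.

With y'=λy (z=hλ):
  order 2, 2-stage ⇒ R(z)=1+z+z^2/2
  (e.g. R(-1.16)=0.51280, |R|=0.51280)

Find x<0 with |R(x)|<1.
x=-1.16: |R|=0.5128
|R(-2.09)|=1.0940 |R(-0.72)|=0.5392 |R(-0.7)|=0.5450
Bisect:
  x_lo=-2.6088 |R|=1.7941  x_hi=-0.3779 |R|=0.6935
  mid=-1.49336 |R|=0.62170 →hi
  mid=-2.05108 |R|=1.05238 →lo
  mid=-1.77222 |R|=0.79816 →hi
  mid=-1.91165 |R|=0.91555 →hi
  mid=-1.98136 |R|=0.98154 →hi
  mid=-2.01622 |R|=1.01635 →lo
  mid=-1.99879 |R|=0.99879 →hi
  mid=-2.00751 |R|=1.00753 →lo
  mid=-2.00315 |R|=1.00315 →lo
  ...
  [-2.00002,-1.99988] ⇒ x*=-2.0000
Stable set (-2.0000, 0).

(-2.0000, 0).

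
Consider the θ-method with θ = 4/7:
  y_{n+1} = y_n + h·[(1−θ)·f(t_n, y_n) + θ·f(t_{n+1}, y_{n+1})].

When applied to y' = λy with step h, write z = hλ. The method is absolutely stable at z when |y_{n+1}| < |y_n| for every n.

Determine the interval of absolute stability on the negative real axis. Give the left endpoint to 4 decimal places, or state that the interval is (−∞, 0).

Test eqn y'=λy, z=hλ:
  y_{n+1} = y_n + z·[3/7·y_n + 4/7·y_{n+1}] ⇒ (1 − 4/7z)y_{n+1} = (1 + 3/7z)y_n
  Hence R(z) = (1 + 3/7z)/(1 − 4/7z).

Need |R(x)|<1, x<0.
x=-0.51: |R|=0.6051
x=-2: |R|=0.0667
x=-10: |R|=0.4894
x=-100: |R|=0.7199
θ=4/7≥1/2 ⇒ |1+3/7x|<|1−4/7x| ∀x<0 ⇒ stable on all of ℝ⁻.

(−∞, 0) — no finite endpoint.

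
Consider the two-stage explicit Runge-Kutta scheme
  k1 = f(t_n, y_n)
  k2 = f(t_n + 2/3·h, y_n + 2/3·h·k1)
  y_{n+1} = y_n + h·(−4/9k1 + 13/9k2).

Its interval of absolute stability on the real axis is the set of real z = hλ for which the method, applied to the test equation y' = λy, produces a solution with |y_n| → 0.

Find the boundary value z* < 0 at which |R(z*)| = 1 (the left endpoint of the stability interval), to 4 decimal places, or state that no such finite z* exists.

left endpoint -1.0385.

Set f=λy, z=hλ:
  k1=λy_n ⇒ h·k1=z·y_n;  k2=λ(1+2/3z)y_n ⇒ h·k2=z(1+2/3z)y_n
  y_{n+1}/y_n = 1 − 4/9z + 13/9z(1+2/3z) = 1 + z + 26/27z²
  R(z) = 1 + z + 26/27z².

Find x<0 with |R(x)|<1.
x=-1.21: |R|=1.1999
R=1: x+26/27x²=0 ⇒ x=−27/26=-1.0385; min R=1−1/(4·26/27)=0.7404>−1
Confirm numerically:
  x=-0.995: |R|=0.95836 <1
  x=-0.625: |R|=0.75116 <1
  x=-0.603: |R|=0.74714 <1
  x=-1.471: |R|=1.61270 >1
  x=-1.205: |R|=1.19325 >1
Stable set (-1.0385, 0).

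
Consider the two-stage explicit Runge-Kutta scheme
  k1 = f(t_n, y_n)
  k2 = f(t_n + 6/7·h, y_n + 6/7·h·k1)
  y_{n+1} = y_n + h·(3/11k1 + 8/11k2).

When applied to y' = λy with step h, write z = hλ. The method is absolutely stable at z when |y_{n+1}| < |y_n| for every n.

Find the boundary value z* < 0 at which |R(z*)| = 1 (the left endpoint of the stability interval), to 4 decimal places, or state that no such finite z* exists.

With y'=λy (z=hλ):
  k1=λy_n ⇒ h·k1=z·y_n;  k2=λ(1+6/7z)y_n ⇒ h·k2=z(1+6/7z)y_n
  y_{n+1}/y_n = 1 + 3/11z + 8/11z(1+6/7z) = 1 + z + 48/77z²
  R(z) = 1 + z + 48/77z².

Find x<0 with |R(x)|<1.
x=-0.5: |R|=0.6558
R=1: x+48/77x²=0 ⇒ x=−77/48=-1.6042; min R=1−1/(4·48/77)=0.5990>−1
Confirm numerically:
  x=-1.508: |R|=0.90960 <1
  x=-1.357: |R|=0.79092 <1
  x=-0.940: |R|=0.61082 <1
  x=-0.651: |R|=0.61319 <1
  x=-1.846: |R|=1.27829 >1
  x=-1.695: |R|=1.09598 >1
Interval (-1.6042, 0).

left endpoint -1.6042.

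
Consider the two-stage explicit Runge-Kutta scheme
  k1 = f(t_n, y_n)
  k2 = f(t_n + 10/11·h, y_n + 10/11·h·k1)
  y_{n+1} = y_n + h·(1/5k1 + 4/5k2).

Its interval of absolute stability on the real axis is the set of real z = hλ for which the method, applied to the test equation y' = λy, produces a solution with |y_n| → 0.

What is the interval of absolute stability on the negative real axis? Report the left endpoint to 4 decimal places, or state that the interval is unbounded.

Test eqn y'=λy, z=hλ:
  k1=λy_n ⇒ h·k1=z·y_n;  k2=λ(1+10/11z)y_n ⇒ h·k2=z(1+10/11z)y_n
  y_{n+1}/y_n = 1 + 1/5z + 4/5z(1+10/11z) = 1 + z + 8/11z²
  so R(z) = 1 + z + 8/11z².

Find x<0 with |R(x)|<1.
x=-0.78: |R|=0.6625
R=1: x+8/11x²=0 ⇒ x=−11/8=-1.3750; min R=1−1/(4·8/11)=0.6562>−1
Confirm numerically:
  x=-1.323: |R|=0.94997 <1
  x=-0.881: |R|=0.68348 <1
  x=-0.852: |R|=0.67593 <1
  x=-1.962: |R|=1.83760 >1
  x=-1.649: |R|=1.32860 >1
  x=-1.602: |R|=1.26448 >1
Stable set (-1.3750, 0).

(-1.3750, 0).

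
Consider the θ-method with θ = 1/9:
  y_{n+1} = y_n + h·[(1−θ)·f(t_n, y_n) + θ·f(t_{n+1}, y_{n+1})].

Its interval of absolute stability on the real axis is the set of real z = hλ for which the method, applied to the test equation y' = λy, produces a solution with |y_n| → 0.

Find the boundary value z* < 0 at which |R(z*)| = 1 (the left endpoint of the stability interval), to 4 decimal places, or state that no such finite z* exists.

Set f=λy, z=hλ:
  y_{n+1} = y_n + z·[8/9·y_n + 1/9·y_{n+1}] ⇒ (1 − 1/9z)y_{n+1} = (1 + 8/9z)y_n
  R(z) = (1 + 8/9z)/(1 − 1/9z).

Boundary: |R(x)|=1, x<0.
x=-0.62: |R|=0.4200
R=−1: 1+8/9x = −1+1/9x ⇒ -7/9x=2 ⇒ x=2/(-7/9)=-2.5714
Confirm numerically:
  x=-2.138: |R|=0.72760 <1
  x=-1.911: |R|=0.57630 <1
  x=-1.278: |R|=0.11909 <1
  x=-3.160: |R|=1.33882 >1
  x=-3.007: |R|=1.25394 >1
  x=-2.846: |R|=1.16225 >1
Stable set (-2.5714, 0).

left endpoint -2.5714.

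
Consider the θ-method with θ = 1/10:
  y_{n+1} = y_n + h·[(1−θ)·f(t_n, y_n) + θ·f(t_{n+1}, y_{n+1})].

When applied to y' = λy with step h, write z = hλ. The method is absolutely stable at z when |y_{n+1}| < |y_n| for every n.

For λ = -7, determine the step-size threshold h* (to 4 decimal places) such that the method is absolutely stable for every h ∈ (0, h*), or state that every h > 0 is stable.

(-2.5000,0); λ=-7 ⇒ h* = (5/2)/7 = 0.3571.

With y'=λy (z=hλ):
  y_{n+1} = y_n + z·[9/10·y_n + 1/10·y_{n+1}] ⇒ (1 − 1/10z)y_{n+1} = (1 + 9/10z)y_n
  ⇒ R(z) = (1 + 9/10z)/(1 − 1/10z).

Find x<0 with |R(x)|<1.
x=-0.73: |R|=0.3197
R=−1: 1+9/10x = −1+1/10x ⇒ -4/5x=2 ⇒ x=2/(-4/5)=-2.5000
Confirm numerically:
  x=-2.294: |R|=0.86595 <1
  x=-2.002: |R|=0.66806 <1
  x=-1.742: |R|=0.48356 <1
  x=-1.020: |R|=0.07441 <1
  x=-3.060: |R|=1.34303 >1
  x=-3.022: |R|=1.32069 >1
  x=-2.631: |R|=1.08297 >1
Stable set (-2.5000, 0).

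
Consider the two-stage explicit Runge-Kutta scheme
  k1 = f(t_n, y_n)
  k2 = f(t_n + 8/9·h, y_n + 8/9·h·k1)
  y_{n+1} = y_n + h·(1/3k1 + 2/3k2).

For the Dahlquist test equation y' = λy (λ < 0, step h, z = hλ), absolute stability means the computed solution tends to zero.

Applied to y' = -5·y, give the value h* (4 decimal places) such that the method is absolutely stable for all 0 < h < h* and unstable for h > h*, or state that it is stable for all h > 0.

(-1.6875,0); λ=-5 ⇒ h* = (27/16)/5 = 0.3375.

With y'=λy (z=hλ):
  k1=λy_n ⇒ h·k1=z·y_n;  k2=λ(1+8/9z)y_n ⇒ h·k2=z(1+8/9z)y_n
  y_{n+1}/y_n = 1 + 1/3z + 2/3z(1+8/9z) = 1 + z + 16/27z²
  R(z) = 1 + z + 16/27z².

Solve |R(x)|<1 on ℝ⁻.
x=-0.87: |R|=0.5785
R=1: x+16/27x²=0 ⇒ x=−27/16=-1.6875; min R=1−1/(4·16/27)=0.5781>−1
Confirm numerically:
  x=-1.639: |R|=0.95289 <1
  x=-0.958: |R|=0.58586 <1
  x=-0.793: |R|=0.57965 <1
  x=-1.981: |R|=1.34455 >1
  x=-1.974: |R|=1.33514 >1
Interval (-1.6875, 0).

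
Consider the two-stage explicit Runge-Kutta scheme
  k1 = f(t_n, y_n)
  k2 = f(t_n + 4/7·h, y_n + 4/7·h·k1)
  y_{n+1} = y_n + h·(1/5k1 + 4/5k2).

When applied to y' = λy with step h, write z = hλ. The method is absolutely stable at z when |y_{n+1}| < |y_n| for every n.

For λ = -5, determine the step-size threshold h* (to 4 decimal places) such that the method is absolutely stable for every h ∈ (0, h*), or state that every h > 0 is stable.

(-2.1875,0); λ=-5 ⇒ h* = (35/16)/5 = 0.4375.

On y'=λy, z=hλ:
  k1=λy_n ⇒ h·k1=z·y_n;  k2=λ(1+4/7z)y_n ⇒ h·k2=z(1+4/7z)y_n
  y_{n+1}/y_n = 1 + 1/5z + 4/5z(1+4/7z) = 1 + z + 16/35z²
  ⇒ R(z) = 1 + z + 16/35z².

Boundary: |R(x)|=1, x<0.
x=-0.57: |R|=0.5785
R=1: x+16/35x²=0 ⇒ x=−35/16=-2.1875; min R=1−1/(4·16/35)=0.4531>−1
Confirm numerically:
  x=-1.813: |R|=0.68961 <1
  x=-1.762: |R|=0.65727 <1
  x=-1.517: |R|=0.53502 <1
  x=-2.723: |R|=1.66659 >1
  x=-2.477: |R|=1.32781 >1
  x=-2.249: |R|=1.06323 >1
Interval (-2.1875, 0).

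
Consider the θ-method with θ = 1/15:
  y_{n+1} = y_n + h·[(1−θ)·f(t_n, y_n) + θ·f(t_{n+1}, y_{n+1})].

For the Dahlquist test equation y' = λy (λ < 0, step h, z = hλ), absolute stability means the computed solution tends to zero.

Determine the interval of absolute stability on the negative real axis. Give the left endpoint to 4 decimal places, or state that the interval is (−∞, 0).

On y'=λy, z=hλ:
  y_{n+1} = y_n + z·[14/15·y_n + 1/15·y_{n+1}] ⇒ (1 − 1/15z)y_{n+1} = (1 + 14/15z)y_n
  so R(z) = (1 + 14/15z)/(1 − 1/15z).

Need |R(x)|<1, x<0.
x=-0.95: |R|=0.1066
R=−1: 1+14/15x = −1+1/15x ⇒ -13/15x=2 ⇒ x=2/(-13/15)=-2.3077
Confirm numerically:
  x=-2.112: |R|=0.85133 <1
  x=-1.921: |R|=0.70291 <1
  x=-1.855: |R|=0.65085 <1
  x=-1.697: |R|=0.52453 <1
  x=-2.810: |R|=1.36665 >1
  x=-2.519: |R|=1.15680 >1
  x=-2.346: |R|=1.02871 >1
Stable set (-2.3077, 0).

z∈(-2.3077,0).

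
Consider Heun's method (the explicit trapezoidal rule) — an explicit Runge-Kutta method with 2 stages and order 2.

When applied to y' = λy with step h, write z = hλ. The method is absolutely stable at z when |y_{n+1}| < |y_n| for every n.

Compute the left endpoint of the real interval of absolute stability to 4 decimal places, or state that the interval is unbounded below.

z* = -2.0000.

Set f=λy, z=hλ:
  order 2, 2-stage ⇒ R(z)=1+z+z^2/2
  (e.g. R(-1.55)=0.65125, |R|=0.65125)

Solve |R(x)|<1 on ℝ⁻.
x=-1.55: |R|=0.6513
|R(-1.89)|=0.8960 |R(-1.8)|=0.8200 |R(-1.65)|=0.7112
Bisect:
  x_lo=-2.6614 |R|=1.8801  x_hi=-0.3287 |R|=0.7254
  mid=-1.49502 |R|=0.62252 →hi
  mid=-2.07820 |R|=1.08126 →lo
  mid=-1.78661 |R|=0.80938 →hi
  mid=-1.93241 |R|=0.93469 →hi
  mid=-2.00530 |R|=1.00532 →lo
  mid=-1.96886 |R|=0.96934 →hi
  mid=-1.98708 |R|=0.98716 →hi
  mid=-1.99619 |R|=0.99620 →hi
  mid=-2.00075 |R|=1.00075 →lo
  mid=-1.99847 |R|=0.99847 →hi
  ...
  [-2.00004,-1.99989] ⇒ x*=-2.0000
So |R|<1 on (-2.0000, 0).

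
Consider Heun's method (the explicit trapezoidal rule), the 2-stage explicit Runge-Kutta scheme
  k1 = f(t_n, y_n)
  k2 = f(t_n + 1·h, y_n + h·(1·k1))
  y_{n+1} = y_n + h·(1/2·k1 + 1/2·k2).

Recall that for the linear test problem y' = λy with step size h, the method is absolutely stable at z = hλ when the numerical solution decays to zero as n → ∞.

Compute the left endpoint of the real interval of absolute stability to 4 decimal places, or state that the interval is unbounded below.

left endpoint -2.0000.

With y'=λy (z=hλ):
  order 2, 2-stage ⇒ R(z)=1+z+z^2/2
  (e.g. R(-1.71)=0.75205, |R|=0.75205)

Boundary: |R(x)|=1, x<0.
x=-1.71: |R|=0.7520
|R(-1.89)|=0.8960 |R(-1.66)|=0.7178 |R(-1.35)|=0.5613
Bisect:
  x_lo=-2.6369 |R|=1.8398  x_hi=-0.3508 |R|=0.7108
  mid=-1.49385 |R|=0.62194 →hi
  mid=-2.06540 |R|=1.06754 →lo
  mid=-1.77963 |R|=0.80391 →hi
  mid=-1.92251 |R|=0.92551 →hi
  mid=-1.99396 |R|=0.99397 →hi
  mid=-2.02968 |R|=1.03012 →lo
  mid=-2.01182 |R|=1.01189 →lo
  mid=-2.00289 |R|=1.00289 →lo
  mid=-1.99842 |R|=0.99842 →hi
  ...
  [-2.00010,-1.99996] ⇒ x*=-2.0000
So |R|<1 on (-2.0000, 0).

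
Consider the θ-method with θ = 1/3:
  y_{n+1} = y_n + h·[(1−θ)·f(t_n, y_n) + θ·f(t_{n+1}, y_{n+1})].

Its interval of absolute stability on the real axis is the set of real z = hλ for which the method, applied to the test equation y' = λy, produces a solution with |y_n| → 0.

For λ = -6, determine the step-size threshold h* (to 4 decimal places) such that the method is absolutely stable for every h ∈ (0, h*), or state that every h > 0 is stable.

On y'=λy, z=hλ:
  y_{n+1} = y_n + z·[2/3·y_n + 1/3·y_{n+1}] ⇒ (1 − 1/3z)y_{n+1} = (1 + 2/3z)y_n
  R(z) = (1 + 2/3z)/(1 − 1/3z).

Find x<0 with |R(x)|<1.
x=-0.85: |R|=0.3377
R=−1: 1+2/3x = −1+1/3x ⇒ -1/3x=2 ⇒ x=2/(-1/3)=-6.0000
Confirm numerically:
  x=-5.945: |R|=0.99385 <1
  x=-5.615: |R|=0.95531 <1
  x=-5.609: |R|=0.95458 <1
  x=-4.151: |R|=0.74143 <1
  x=-6.559: |R|=1.05848 >1
  x=-6.300: |R|=1.03226 >1
  x=-6.070: |R|=1.00772 >1
Interval (-6.0000, 0).

(-6.0000,0); λ=-6 ⇒ h* = (6)/6 = 1.0000.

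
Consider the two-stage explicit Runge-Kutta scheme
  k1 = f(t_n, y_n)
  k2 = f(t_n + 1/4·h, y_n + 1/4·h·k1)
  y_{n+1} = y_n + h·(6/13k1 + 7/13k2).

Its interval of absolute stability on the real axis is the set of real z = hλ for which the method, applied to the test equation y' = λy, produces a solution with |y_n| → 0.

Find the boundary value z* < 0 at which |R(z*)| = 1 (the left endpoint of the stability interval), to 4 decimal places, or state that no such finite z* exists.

left endpoint -7.4286.

With y'=λy (z=hλ):
  k1=λy_n ⇒ h·k1=z·y_n;  k2=λ(1+1/4z)y_n ⇒ h·k2=z(1+1/4z)y_n
  y_{n+1}/y_n = 1 + 6/13z + 7/13z(1+1/4z) = 1 + z + 7/52z²
  so R(z) = 1 + z + 7/52z².

Find x<0 with |R(x)|<1.
x=-1.72: |R|=0.3218
R=1: x+7/52x²=0 ⇒ x=−52/7=-7.4286; min R=1−1/(4·7/52)=-0.8571>−1
Confirm numerically:
  x=-6.183: |R|=0.03672 <1
  x=-4.615: |R|=0.74793 <1
  x=-3.731: |R|=0.85711 <1
  x=-3.312: |R|=0.83536 <1
  x=-7.784: |R|=1.37243 >1
  x=-7.778: |R|=1.36587 >1
  x=-7.699: |R|=1.28027 >1
Stable set (-7.4286, 0).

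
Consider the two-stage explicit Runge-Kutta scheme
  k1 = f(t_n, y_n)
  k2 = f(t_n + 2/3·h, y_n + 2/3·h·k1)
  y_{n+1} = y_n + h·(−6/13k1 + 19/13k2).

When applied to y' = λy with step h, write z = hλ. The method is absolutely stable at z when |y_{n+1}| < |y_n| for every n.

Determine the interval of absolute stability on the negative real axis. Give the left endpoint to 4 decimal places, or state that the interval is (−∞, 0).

z∈(-1.0263,0).

With y'=λy (z=hλ):
  k1=λy_n ⇒ h·k1=z·y_n;  k2=λ(1+2/3z)y_n ⇒ h·k2=z(1+2/3z)y_n
  y_{n+1}/y_n = 1 − 6/13z + 19/13z(1+2/3z) = 1 + z + 38/39z²
  Hence R(z) = 1 + z + 38/39z².

Solve |R(x)|<1 on ℝ⁻.
x=-1.1: |R|=1.0790
R=1: x+38/39x²=0 ⇒ x=−39/38=-1.0263; min R=1−1/(4·38/39)=0.7434>−1
Confirm numerically:
  x=-0.672: |R|=0.76800 <1
  x=-0.498: |R|=0.74364 <1
  x=-0.456: |R|=0.74660 <1
  x=-1.206: |R|=1.21114 >1
  x=-1.198: |R|=1.20040 >1
  x=-1.071: |R|=1.04663 >1
Interval (-1.0263, 0).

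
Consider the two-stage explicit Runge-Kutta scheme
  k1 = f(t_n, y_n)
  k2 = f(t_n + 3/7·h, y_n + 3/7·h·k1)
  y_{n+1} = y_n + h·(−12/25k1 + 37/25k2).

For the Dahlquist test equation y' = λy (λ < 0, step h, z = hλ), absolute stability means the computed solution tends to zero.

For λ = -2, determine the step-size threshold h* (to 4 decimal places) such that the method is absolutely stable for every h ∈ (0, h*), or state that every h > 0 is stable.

(-1.5766,0); λ=-2 ⇒ h* = (175/111)/2 = 0.7883.

With y'=λy (z=hλ):
  k1=λy_n ⇒ h·k1=z·y_n;  k2=λ(1+3/7z)y_n ⇒ h·k2=z(1+3/7z)y_n
  y_{n+1}/y_n = 1 − 12/25z + 37/25z(1+3/7z) = 1 + z + 111/175z²
  ⇒ R(z) = 1 + z + 111/175z².

Need |R(x)|<1, x<0.
x=-1.2: |R|=0.7134
R=1: x+111/175x²=0 ⇒ x=−175/111=-1.5766; min R=1−1/(4·111/175)=0.6059>−1
Confirm numerically:
  x=-1.367: |R|=0.81828 <1
  x=-0.860: |R|=0.60912 <1
  x=-0.731: |R|=0.60794 <1
  x=-2.141: |R|=1.76649 >1
  x=-1.985: |R|=1.51423 >1
Interval (-1.5766, 0).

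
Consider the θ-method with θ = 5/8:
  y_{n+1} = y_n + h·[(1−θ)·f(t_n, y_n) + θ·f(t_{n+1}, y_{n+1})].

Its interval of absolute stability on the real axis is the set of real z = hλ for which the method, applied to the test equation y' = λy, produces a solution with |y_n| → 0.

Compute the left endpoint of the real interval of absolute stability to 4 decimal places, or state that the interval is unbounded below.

On y'=λy, z=hλ:
  y_{n+1} = y_n + z·[3/8·y_n + 5/8·y_{n+1}] ⇒ (1 − 5/8z)y_{n+1} = (1 + 3/8z)y_n
  so R(z) = (1 + 3/8z)/(1 − 5/8z).

Boundary: |R(x)|=1, x<0.
x=-0.57: |R|=0.5797
x=-2: |R|=0.1111
x=-10: |R|=0.3793
x=-100: |R|=0.5748
θ=5/8≥1/2 ⇒ |1+3/8x|<|1−5/8x| ∀x<0 ⇒ stable on all of ℝ⁻.

interval (−∞, 0).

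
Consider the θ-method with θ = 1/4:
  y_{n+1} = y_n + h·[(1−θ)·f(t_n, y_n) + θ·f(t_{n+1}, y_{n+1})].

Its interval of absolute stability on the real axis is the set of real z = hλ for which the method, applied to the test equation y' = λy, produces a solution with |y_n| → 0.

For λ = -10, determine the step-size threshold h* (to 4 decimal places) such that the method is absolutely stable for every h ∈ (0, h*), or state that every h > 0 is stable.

(-4.0000,0); λ=-10 ⇒ h* = (4)/10 = 0.4000.

On y'=λy, z=hλ:
  y_{n+1} = y_n + z·[3/4·y_n + 1/4·y_{n+1}] ⇒ (1 − 1/4z)y_{n+1} = (1 + 3/4z)y_n
  Hence R(z) = (1 + 3/4z)/(1 − 1/4z).

Solve |R(x)|<1 on ℝ⁻.
x=-0.89: |R|=0.2720
R=−1: 1+3/4x = −1+1/4x ⇒ -1/2x=2 ⇒ x=2/(-1/2)=-4.0000
Confirm numerically:
  x=-3.161: |R|=0.76568 <1
  x=-2.239: |R|=0.43549 <1
  x=-2.233: |R|=0.43302 <1
  x=-4.352: |R|=1.08429 >1
  x=-4.231: |R|=1.05613 >1
  x=-4.049: |R|=1.01218 >1
Stable set (-4.0000, 0).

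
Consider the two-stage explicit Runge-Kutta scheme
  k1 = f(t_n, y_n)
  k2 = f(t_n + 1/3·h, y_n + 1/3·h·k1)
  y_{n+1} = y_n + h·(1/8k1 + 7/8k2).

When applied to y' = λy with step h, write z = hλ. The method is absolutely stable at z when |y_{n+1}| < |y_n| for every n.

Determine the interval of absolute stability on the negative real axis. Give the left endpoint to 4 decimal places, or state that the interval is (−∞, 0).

z∈(-3.4286,0).

Test eqn y'=λy, z=hλ:
  k1=λy_n ⇒ h·k1=z·y_n;  k2=λ(1+1/3z)y_n ⇒ h·k2=z(1+1/3z)y_n
  y_{n+1}/y_n = 1 + 1/8z + 7/8z(1+1/3z) = 1 + z + 7/24z²
  R(z) = 1 + z + 7/24z².

Find x<0 with |R(x)|<1.
x=-0.69: |R|=0.4489
R=1: x+7/24x²=0 ⇒ x=−24/7=-3.4286; min R=1−1/(4·7/24)=0.1429>−1
Confirm numerically:
  x=-2.527: |R|=0.33550 <1
  x=-2.390: |R|=0.27603 <1
  x=-2.236: |R|=0.22224 <1
  x=-1.401: |R|=0.17148 <1
  x=-3.745: |R|=1.34563 >1
  x=-3.486: |R|=1.05839 >1
Stable set (-3.4286, 0).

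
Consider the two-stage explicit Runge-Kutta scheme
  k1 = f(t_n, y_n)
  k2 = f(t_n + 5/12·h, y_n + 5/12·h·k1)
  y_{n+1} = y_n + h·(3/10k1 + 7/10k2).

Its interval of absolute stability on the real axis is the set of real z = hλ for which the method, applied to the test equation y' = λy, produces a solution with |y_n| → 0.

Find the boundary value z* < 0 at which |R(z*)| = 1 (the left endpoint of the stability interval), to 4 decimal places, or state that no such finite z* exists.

z* = -3.4286.

With y'=λy (z=hλ):
  k1=λy_n ⇒ h·k1=z·y_n;  k2=λ(1+5/12z)y_n ⇒ h·k2=z(1+5/12z)y_n
  y_{n+1}/y_n = 1 + 3/10z + 7/10z(1+5/12z) = 1 + z + 7/24z²
  Hence R(z) = 1 + z + 7/24z².

Solve |R(x)|<1 on ℝ⁻.
x=-0.5: |R|=0.5729
R=1: x+7/24x²=0 ⇒ x=−24/7=-3.4286; min R=1−1/(4·7/24)=0.1429>−1
Confirm numerically:
  x=-2.905: |R|=0.55638 <1
  x=-2.045: |R|=0.17476 <1
  x=-1.743: |R|=0.14310 <1
  x=-3.724: |R|=1.32088 >1
  x=-3.531: |R|=1.10549 >1
So |R|<1 on (-3.4286, 0).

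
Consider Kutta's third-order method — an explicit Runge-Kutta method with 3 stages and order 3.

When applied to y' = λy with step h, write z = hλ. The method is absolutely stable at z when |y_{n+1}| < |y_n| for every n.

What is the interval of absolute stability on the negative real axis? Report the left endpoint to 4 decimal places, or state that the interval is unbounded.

Test eqn y'=λy, z=hλ:
  order 3, 3-stage ⇒ R(z)=1+z+z^2/2+z^3/6
  (e.g. R(-0.45)=0.63606, |R|=0.63606)

Need |R(x)|<1, x<0.
x=-0.45: |R|=0.6361
|R(-2.83)|=1.6031 |R(-1.35)|=0.1512 |R(-1.14)|=0.2629
Bisect:
  x_lo=-3.1609 |R|=2.4289  x_hi=-0.3002 |R|=0.7403
  mid=-1.73058 |R|=0.09695 →hi
  mid=-2.44576 |R|=0.89321 →hi
  mid=-2.80335 |R|=1.54578 →lo
  mid=-2.62455 |R|=1.19352 →lo
  mid=-2.53516 |R|=1.03723 →lo
  mid=-2.49046 |R|=0.96373 →hi
  mid=-2.51281 |R|=1.00010 →lo
  mid=-2.50163 |R|=0.98182 →hi
  mid=-2.50722 |R|=0.99094 →hi
  mid=-2.51001 |R|=0.99551 →hi
  ...
  [-2.51281,-2.51263] ⇒ x*=-2.5127
Interval (-2.5127, 0).

(-2.5127, 0).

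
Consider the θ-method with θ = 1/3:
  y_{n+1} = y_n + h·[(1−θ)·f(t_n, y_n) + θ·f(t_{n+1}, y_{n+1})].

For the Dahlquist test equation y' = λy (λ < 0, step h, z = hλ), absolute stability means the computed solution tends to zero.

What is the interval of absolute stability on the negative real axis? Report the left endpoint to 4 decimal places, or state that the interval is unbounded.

(-6.0000, 0).

Test eqn y'=λy, z=hλ:
  y_{n+1} = y_n + z·[2/3·y_n + 1/3·y_{n+1}] ⇒ (1 − 1/3z)y_{n+1} = (1 + 2/3z)y_n
  R(z) = (1 + 2/3z)/(1 − 1/3z).

Boundary: |R(x)|=1, x<0.
x=-0.47: |R|=0.5937
R=−1: 1+2/3x = −1+1/3x ⇒ -1/3x=2 ⇒ x=2/(-1/3)=-6.0000
Confirm numerically:
  x=-5.335: |R|=0.92022 <1
  x=-5.197: |R|=0.90204 <1
  x=-4.315: |R|=0.76965 <1
  x=-3.832: |R|=0.68267 <1
  x=-6.538: |R|=1.05641 >1
  x=-6.323: |R|=1.03465 >1
Stable set (-6.0000, 0).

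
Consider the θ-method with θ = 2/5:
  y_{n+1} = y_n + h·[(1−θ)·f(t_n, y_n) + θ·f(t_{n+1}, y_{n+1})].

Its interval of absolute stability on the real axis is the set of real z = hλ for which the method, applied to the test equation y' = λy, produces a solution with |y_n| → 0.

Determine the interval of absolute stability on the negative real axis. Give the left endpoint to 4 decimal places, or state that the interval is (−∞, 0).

z∈(-10.0000,0).

On y'=λy, z=hλ:
  y_{n+1} = y_n + z·[3/5·y_n + 2/5·y_{n+1}] ⇒ (1 − 2/5z)y_{n+1} = (1 + 3/5z)y_n
  R(z) = (1 + 3/5z)/(1 − 2/5z).

Find x<0 with |R(x)|<1.
x=-1.36: |R|=0.1192
R=−1: 1+3/5x = −1+2/5x ⇒ -1/5x=2 ⇒ x=2/(-1/5)=-10.0000
Confirm numerically:
  x=-8.244: |R|=0.91828 <1
  x=-5.076: |R|=0.67503 <1
  x=-4.930: |R|=0.65882 <1
  x=-10.248: |R|=1.00973 >1
  x=-10.077: |R|=1.00306 >1
Interval (-10.0000, 0).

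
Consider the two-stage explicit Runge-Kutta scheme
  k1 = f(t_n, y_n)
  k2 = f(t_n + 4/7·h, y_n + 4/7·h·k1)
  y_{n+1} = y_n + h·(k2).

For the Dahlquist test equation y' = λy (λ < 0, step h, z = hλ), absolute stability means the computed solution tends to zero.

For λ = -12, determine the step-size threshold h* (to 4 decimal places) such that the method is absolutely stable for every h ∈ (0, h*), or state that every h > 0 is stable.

(-1.7500,0); λ=-12 ⇒ h* = (7/4)/12 = 0.1458.

With y'=λy (z=hλ):
  k1=λy_n ⇒ h·k1=z·y_n;  k2=λ(1+4/7z)y_n ⇒ h·k2=z(1+4/7z)y_n
  y_{n+1}/y_n = 1 + z(1+4/7z) = 1 + z + 4/7z²
  R(z) = 1 + z + 4/7z².

Boundary: |R(x)|=1, x<0.
x=-0.42: |R|=0.6808
R=1: x+4/7x²=0 ⇒ x=−7/4=-1.7500; min R=1−1/(4·4/7)=0.5625>−1
Confirm numerically:
  x=-1.493: |R|=0.78074 <1
  x=-1.362: |R|=0.69803 <1
  x=-1.167: |R|=0.61122 <1
  x=-0.993: |R|=0.57046 <1
  x=-2.120: |R|=1.44823 >1
  x=-1.975: |R|=1.25393 >1
So |R|<1 on (-1.7500, 0).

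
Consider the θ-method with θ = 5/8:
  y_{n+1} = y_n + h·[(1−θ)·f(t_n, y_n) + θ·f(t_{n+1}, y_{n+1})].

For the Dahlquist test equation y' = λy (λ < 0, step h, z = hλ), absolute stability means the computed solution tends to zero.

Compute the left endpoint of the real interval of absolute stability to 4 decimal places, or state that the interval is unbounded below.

Test eqn y'=λy, z=hλ:
  y_{n+1} = y_n + z·[3/8·y_n + 5/8·y_{n+1}] ⇒ (1 − 5/8z)y_{n+1} = (1 + 3/8z)y_n
  Hence R(z) = (1 + 3/8z)/(1 − 5/8z).

Solve |R(x)|<1 on ℝ⁻.
x=-1.51: |R|=0.2232
x=-2: |R|=0.1111
x=-10: |R|=0.3793
x=-100: |R|=0.5748
θ=5/8≥1/2 ⇒ |1+3/8x|<|1−5/8x| ∀x<0 ⇒ unbounded interval.

unbounded; (−∞, 0).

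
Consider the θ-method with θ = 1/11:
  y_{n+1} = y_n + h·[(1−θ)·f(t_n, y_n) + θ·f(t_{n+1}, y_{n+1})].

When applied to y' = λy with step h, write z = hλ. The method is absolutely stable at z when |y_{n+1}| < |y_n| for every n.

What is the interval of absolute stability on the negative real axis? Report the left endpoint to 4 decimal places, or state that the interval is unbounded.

(-2.4444, 0).

On y'=λy, z=hλ:
  y_{n+1} = y_n + z·[10/11·y_n + 1/11·y_{n+1}] ⇒ (1 − 1/11z)y_{n+1} = (1 + 10/11z)y_n
  ⇒ R(z) = (1 + 10/11z)/(1 − 1/11z).

Solve |R(x)|<1 on ℝ⁻.
x=-0.89: |R|=0.1766
R=−1: 1+10/11x = −1+1/11x ⇒ -9/11x=2 ⇒ x=2/(-9/11)=-2.4444
Confirm numerically:
  x=-2.216: |R|=0.84443 <1
  x=-1.818: |R|=0.56015 <1
  x=-1.684: |R|=0.46042 <1
  x=-2.965: |R|=1.33548 >1
  x=-2.660: |R|=1.14202 >1
So |R|<1 on (-2.4444, 0).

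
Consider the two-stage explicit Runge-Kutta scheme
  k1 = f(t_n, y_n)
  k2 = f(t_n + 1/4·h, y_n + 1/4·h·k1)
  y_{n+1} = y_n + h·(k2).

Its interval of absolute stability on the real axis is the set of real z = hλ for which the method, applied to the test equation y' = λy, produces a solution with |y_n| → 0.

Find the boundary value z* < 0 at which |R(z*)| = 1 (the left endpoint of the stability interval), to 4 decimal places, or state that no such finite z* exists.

On y'=λy, z=hλ:
  k1=λy_n ⇒ h·k1=z·y_n;  k2=λ(1+1/4z)y_n ⇒ h·k2=z(1+1/4z)y_n
  y_{n+1}/y_n = 1 + z(1+1/4z) = 1 + z + 1/4z²
  Hence R(z) = 1 + z + 1/4z².

Solve |R(x)|<1 on ℝ⁻.
x=-1.68: |R|=0.0256
R=1: x+1/4x²=0 ⇒ x=−4=-4.0000; min R=1−1/(4·1/4)=0.0000>−1
Confirm numerically:
  x=-3.854: |R|=0.85933 <1
  x=-3.145: |R|=0.32776 <1
  x=-2.880: |R|=0.19360 <1
  x=-1.724: |R|=0.01904 <1
  x=-4.578: |R|=1.66152 >1
  x=-4.447: |R|=1.49695 >1
  x=-4.236: |R|=1.24992 >1
Interval (-4.0000, 0).

left endpoint -4.0000.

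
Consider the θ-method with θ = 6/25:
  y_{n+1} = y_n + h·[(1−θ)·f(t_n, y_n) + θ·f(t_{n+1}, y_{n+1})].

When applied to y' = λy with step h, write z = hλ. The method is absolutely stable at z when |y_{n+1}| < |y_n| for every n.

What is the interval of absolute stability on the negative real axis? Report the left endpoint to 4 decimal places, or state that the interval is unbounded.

z∈(-3.8462,0).

On y'=λy, z=hλ:
  y_{n+1} = y_n + z·[19/25·y_n + 6/25·y_{n+1}] ⇒ (1 − 6/25z)y_{n+1} = (1 + 19/25z)y_n
  R(z) = (1 + 19/25z)/(1 − 6/25z).

Solve |R(x)|<1 on ℝ⁻.
x=-0.36: |R|=0.6686
R=−1: 1+19/25x = −1+6/25x ⇒ -13/25x=2 ⇒ x=2/(-13/25)=-3.8462
Confirm numerically:
  x=-3.758: |R|=0.97590 <1
  x=-3.487: |R|=0.89833 <1
  x=-2.726: |R|=0.64789 <1
  x=-1.769: |R|=0.24179 <1
  x=-4.444: |R|=1.15043 >1
  x=-4.218: |R|=1.09609 >1
  x=-3.993: |R|=1.03899 >1
Stable set (-3.8462, 0).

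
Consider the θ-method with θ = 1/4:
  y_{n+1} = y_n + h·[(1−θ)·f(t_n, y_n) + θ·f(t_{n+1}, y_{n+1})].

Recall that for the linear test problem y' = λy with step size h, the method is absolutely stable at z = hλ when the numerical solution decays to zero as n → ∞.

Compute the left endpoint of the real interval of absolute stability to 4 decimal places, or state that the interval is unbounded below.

z* = -4.0000.

Test eqn y'=λy, z=hλ:
  y_{n+1} = y_n + z·[3/4·y_n + 1/4·y_{n+1}] ⇒ (1 − 1/4z)y_{n+1} = (1 + 3/4z)y_n
  R(z) = (1 + 3/4z)/(1 − 1/4z).

Find x<0 with |R(x)|<1.
x=-1.02: |R|=0.1873
R=−1: 1+3/4x = −1+1/4x ⇒ -1/2x=2 ⇒ x=2/(-1/2)=-4.0000
Confirm numerically:
  x=-2.437: |R|=0.51437 <1
  x=-2.164: |R|=0.40428 <1
  x=-1.901: |R|=0.28860 <1
  x=-4.471: |R|=1.11120 >1
  x=-4.116: |R|=1.02859 >1
Interval (-4.0000, 0).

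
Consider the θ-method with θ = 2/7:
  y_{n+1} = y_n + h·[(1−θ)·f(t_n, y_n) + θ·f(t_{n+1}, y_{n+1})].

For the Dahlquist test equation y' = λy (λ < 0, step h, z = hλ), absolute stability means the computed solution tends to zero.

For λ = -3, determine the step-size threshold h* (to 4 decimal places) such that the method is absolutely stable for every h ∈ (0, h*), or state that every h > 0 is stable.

Test eqn y'=λy, z=hλ:
  y_{n+1} = y_n + z·[5/7·y_n + 2/7·y_{n+1}] ⇒ (1 − 2/7z)y_{n+1} = (1 + 5/7z)y_n
  Hence R(z) = (1 + 5/7z)/(1 − 2/7z).

Solve |R(x)|<1 on ℝ⁻.
x=-1.24: |R|=0.0844
R=−1: 1+5/7x = −1+2/7x ⇒ -3/7x=2 ⇒ x=2/(-3/7)=-4.6667
Confirm numerically:
  x=-4.342: |R|=0.93790 <1
  x=-3.165: |R|=0.66204 <1
  x=-2.838: |R|=0.56721 <1
  x=-2.544: |R|=0.47320 <1
  x=-5.265: |R|=1.10240 >1
  x=-5.230: |R|=1.09679 >1
  x=-4.765: |R|=1.01785 >1
So |R|<1 on (-4.6667, 0).

(-4.6667,0); λ=-3 ⇒ h* = (14/3)/3 = 1.5556.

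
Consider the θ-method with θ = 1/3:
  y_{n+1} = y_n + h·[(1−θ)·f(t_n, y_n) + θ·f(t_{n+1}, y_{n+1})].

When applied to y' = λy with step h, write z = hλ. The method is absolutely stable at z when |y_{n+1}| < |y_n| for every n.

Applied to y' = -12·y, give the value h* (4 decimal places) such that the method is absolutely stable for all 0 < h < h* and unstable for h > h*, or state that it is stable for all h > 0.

Test eqn y'=λy, z=hλ:
  y_{n+1} = y_n + z·[2/3·y_n + 1/3·y_{n+1}] ⇒ (1 − 1/3z)y_{n+1} = (1 + 2/3z)y_n
  ⇒ R(z) = (1 + 2/3z)/(1 − 1/3z).

Find x<0 with |R(x)|<1.
x=-1.02: |R|=0.2388
R=−1: 1+2/3x = −1+1/3x ⇒ -1/3x=2 ⇒ x=2/(-1/3)=-6.0000
Confirm numerically:
  x=-5.052: |R|=0.88227 <1
  x=-5.043: |R|=0.88101 <1
  x=-3.912: |R|=0.69792 <1
  x=-6.454: |R|=1.04802 >1
  x=-6.415: |R|=1.04408 >1
Stable set (-6.0000, 0).

(-6.0000,0); λ=-12 ⇒ h* = (6)/12 = 0.5000.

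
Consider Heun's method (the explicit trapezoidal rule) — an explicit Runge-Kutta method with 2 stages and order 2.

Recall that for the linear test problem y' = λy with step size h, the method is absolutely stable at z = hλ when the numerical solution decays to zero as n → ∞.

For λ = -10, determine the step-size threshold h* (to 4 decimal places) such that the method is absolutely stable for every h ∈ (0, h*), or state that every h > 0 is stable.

With y'=λy (z=hλ):
  order 2, 2-stage ⇒ R(z)=1+z+z^2/2
  (e.g. R(-1.49)=0.62005, |R|=0.62005)

Boundary: |R(x)|=1, x<0.
x=-1.49: |R|=0.6200
|R(-1.31)|=0.5481 |R(-0.81)|=0.5181 |R(-0.77)|=0.5264
Bisect:
  x_lo=-2.4151 |R|=1.5013  x_hi=-0.2399 |R|=0.7889
  mid=-1.32749 |R|=0.55363 →hi
  mid=-1.87131 |R|=0.87959 →hi
  mid=-2.14322 |R|=1.15347 →lo
  mid=-2.00726 |R|=1.00729 →lo
  mid=-1.93929 |R|=0.94113 →hi
  mid=-1.97327 |R|=0.97363 →hi
  mid=-1.99027 |R|=0.99032 →hi
  mid=-1.99876 |R|=0.99877 →hi
  mid=-2.00301 |R|=1.00302 →lo
  ...
  [-2.00009,-1.99996] ⇒ x*=-2.0000
So |R|<1 on (-2.0000, 0).

(-2.0000,0); λ=-10 ⇒ h* = 0.2000.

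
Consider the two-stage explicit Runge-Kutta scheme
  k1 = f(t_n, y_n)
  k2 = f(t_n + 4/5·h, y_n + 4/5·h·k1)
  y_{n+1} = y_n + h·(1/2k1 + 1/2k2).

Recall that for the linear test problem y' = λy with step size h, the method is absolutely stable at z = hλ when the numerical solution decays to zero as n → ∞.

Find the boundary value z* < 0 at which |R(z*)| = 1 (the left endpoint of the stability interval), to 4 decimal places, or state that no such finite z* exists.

z* = -2.5000.

With y'=λy (z=hλ):
  k1=λy_n ⇒ h·k1=z·y_n;  k2=λ(1+4/5z)y_n ⇒ h·k2=z(1+4/5z)y_n
  y_{n+1}/y_n = 1 + 1/2z + 1/2z(1+4/5z) = 1 + z + 2/5z²
  so R(z) = 1 + z + 2/5z².

Need |R(x)|<1, x<0.
x=-0.71: |R|=0.4916
R=1: x+2/5x²=0 ⇒ x=−5/2=-2.5000; min R=1−1/(4·2/5)=0.3750>−1
Confirm numerically:
  x=-2.116: |R|=0.67498 <1
  x=-1.268: |R|=0.37513 <1
  x=-1.092: |R|=0.38499 <1
  x=-3.058: |R|=1.68255 >1
  x=-2.808: |R|=1.34595 >1
  x=-2.788: |R|=1.32118 >1
Stable set (-2.5000, 0).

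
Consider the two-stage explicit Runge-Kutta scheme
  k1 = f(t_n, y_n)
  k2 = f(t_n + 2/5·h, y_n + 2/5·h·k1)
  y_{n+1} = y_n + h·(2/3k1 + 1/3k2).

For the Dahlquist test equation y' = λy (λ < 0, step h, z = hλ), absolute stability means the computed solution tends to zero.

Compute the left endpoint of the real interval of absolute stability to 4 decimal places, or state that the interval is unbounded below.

z* = -7.5000.

On y'=λy, z=hλ:
  k1=λy_n ⇒ h·k1=z·y_n;  k2=λ(1+2/5z)y_n ⇒ h·k2=z(1+2/5z)y_n
  y_{n+1}/y_n = 1 + 2/3z + 1/3z(1+2/5z) = 1 + z + 2/15z²
  R(z) = 1 + z + 2/15z².

Need |R(x)|<1, x<0.
x=-1.76: |R|=0.3470
R=1: x+2/15x²=0 ⇒ x=−15/2=-7.5000; min R=1−1/(4·2/15)=-0.8750>−1
Confirm numerically:
  x=-5.923: |R|=0.24541 <1
  x=-5.557: |R|=0.43963 <1
  x=-3.234: |R|=0.83950 <1
  x=-3.059: |R|=0.81134 <1
  x=-7.941: |R|=1.46693 >1
  x=-7.772: |R|=1.28186 >1
Interval (-7.5000, 0).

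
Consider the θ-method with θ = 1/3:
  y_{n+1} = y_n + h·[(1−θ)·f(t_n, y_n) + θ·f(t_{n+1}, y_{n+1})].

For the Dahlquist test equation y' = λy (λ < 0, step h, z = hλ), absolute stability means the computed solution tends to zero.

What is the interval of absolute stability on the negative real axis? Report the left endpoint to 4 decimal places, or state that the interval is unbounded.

With y'=λy (z=hλ):
  y_{n+1} = y_n + z·[2/3·y_n + 1/3·y_{n+1}] ⇒ (1 − 1/3z)y_{n+1} = (1 + 2/3z)y_n
  ⇒ R(z) = (1 + 2/3z)/(1 − 1/3z).

Find x<0 with |R(x)|<1.
x=-1.54: |R|=0.0176
R=−1: 1+2/3x = −1+1/3x ⇒ -1/3x=2 ⇒ x=2/(-1/3)=-6.0000
Confirm numerically:
  x=-5.962: |R|=0.99576 <1
  x=-5.794: |R|=0.97657 <1
  x=-5.251: |R|=0.90922 <1
  x=-4.908: |R|=0.86191 <1
  x=-6.439: |R|=1.04651 >1
  x=-6.392: |R|=1.04174 >1
  x=-6.058: |R|=1.00640 >1
Stable set (-6.0000, 0).

z∈(-6.0000,0).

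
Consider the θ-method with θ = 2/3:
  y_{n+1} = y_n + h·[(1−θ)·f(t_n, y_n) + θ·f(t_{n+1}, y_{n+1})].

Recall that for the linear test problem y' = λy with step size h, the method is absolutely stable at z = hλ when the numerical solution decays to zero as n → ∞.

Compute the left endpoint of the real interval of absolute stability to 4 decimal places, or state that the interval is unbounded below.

(−∞, 0) — no finite endpoint.

On y'=λy, z=hλ:
  y_{n+1} = y_n + z·[1/3·y_n + 2/3·y_{n+1}] ⇒ (1 − 2/3z)y_{n+1} = (1 + 1/3z)y_n
  Hence R(z) = (1 + 1/3z)/(1 − 2/3z).

Find x<0 with |R(x)|<1.
x=-0.8: |R|=0.4783
x=-2: |R|=0.1429
x=-10: |R|=0.3043
x=-100: |R|=0.4778
θ=2/3≥1/2 ⇒ |1+1/3x|<|1−2/3x| ∀x<0 ⇒ stable on all of ℝ⁻.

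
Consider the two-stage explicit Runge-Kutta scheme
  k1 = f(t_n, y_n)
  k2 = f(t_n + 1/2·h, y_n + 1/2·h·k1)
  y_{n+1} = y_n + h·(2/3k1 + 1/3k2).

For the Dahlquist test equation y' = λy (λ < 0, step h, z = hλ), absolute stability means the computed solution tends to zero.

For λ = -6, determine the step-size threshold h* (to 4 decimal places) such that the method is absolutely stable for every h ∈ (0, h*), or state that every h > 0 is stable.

(-6.0000,0); λ=-6 ⇒ h* = (6)/6 = 1.0000.

On y'=λy, z=hλ:
  k1=λy_n ⇒ h·k1=z·y_n;  k2=λ(1+1/2z)y_n ⇒ h·k2=z(1+1/2z)y_n
  y_{n+1}/y_n = 1 + 2/3z + 1/3z(1+1/2z) = 1 + z + 1/6z²
  Hence R(z) = 1 + z + 1/6z².

Boundary: |R(x)|=1, x<0.
x=-1.38: |R|=0.0626
R=1: x+1/6x²=0 ⇒ x=−6=-6.0000; min R=1−1/(4·1/6)=-0.5000>−1
Confirm numerically:
  x=-4.415: |R|=0.16630 <1
  x=-4.009: |R|=0.33032 <1
  x=-2.541: |R|=0.46489 <1
  x=-6.575: |R|=1.63010 >1
  x=-6.569: |R|=1.62296 >1
  x=-6.209: |R|=1.21628 >1
So |R|<1 on (-6.0000, 0).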